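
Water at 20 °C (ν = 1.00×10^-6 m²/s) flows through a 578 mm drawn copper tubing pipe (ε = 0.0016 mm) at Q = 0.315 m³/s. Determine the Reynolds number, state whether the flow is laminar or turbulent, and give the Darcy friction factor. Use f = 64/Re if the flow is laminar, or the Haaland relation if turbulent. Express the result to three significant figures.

V = 4Q/(πD²) = 1.201 m/s
Re = VD/ν = 1.201·0.578/1.00×10^-6 = 6.94×10^5
Re > 4000 → turbulent; ε/D = 2.77×10^-6
Haaland: f = 0.01237

Re ≈ 6.94×10^5; turbulent; f ≈ 0.0124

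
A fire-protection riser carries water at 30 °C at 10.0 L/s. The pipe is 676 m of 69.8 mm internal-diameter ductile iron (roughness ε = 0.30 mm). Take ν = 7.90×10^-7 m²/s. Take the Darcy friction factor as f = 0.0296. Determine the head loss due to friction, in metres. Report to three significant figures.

V = 4Q/(πD²) = 4·0.0100/(π·0.0698²) = 2.613 m/s
h_f = f(L/D)V²/(2g) = 0.02960·(676/0.0698)·2.613²/(2·9.81) = 99.79 m

h_f ≈ 99.8 m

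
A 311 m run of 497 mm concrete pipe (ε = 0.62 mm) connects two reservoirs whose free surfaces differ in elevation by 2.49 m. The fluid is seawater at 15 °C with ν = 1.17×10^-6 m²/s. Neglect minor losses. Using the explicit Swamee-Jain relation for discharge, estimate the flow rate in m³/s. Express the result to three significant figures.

Q ≈ 0.374 m³/s

Swamee-Jain (Type II): Q = -0.965·√(gD⁵h_f/L)·ln[ε/(3.7D) + √(3.17ν²L/(gD³h_f))]
√(gD⁵h_f/L) = √(9.81·0.497⁵·2.49/311) = 0.04880
ε/(3.7D) = 3.37×10^-4; √(3.17ν²L/(gD³h_f)) = 2.12×10^-5
Q = -0.965·0.04880·ln(3.584×10^-4) = 0.3736 m³/s
Check: V = 1.93 m/s, Re = 8.18×10^5, f = 0.02115, h_f = 2.50 m ≈ 2.49 m ✓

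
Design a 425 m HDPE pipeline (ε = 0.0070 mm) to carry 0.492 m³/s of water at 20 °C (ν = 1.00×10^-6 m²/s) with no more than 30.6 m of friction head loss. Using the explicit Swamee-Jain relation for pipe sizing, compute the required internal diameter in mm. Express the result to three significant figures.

D ≈ 316 mm

Swamee-Jain (Type III): D = 0.66·[ε^1.25·(LQ²/(gh_f))^4.75 + ν·Q^9.4·(L/(gh_f))^5.2]^0.04
LQ²/(gh_f) = 0.3427; L/(gh_f) = 1.416
Term 1 = ε^1.25·(…)^4.75 = 2.22×10^-9; Term 2 = ν·Q^9.4·(…)^5.2 = 7.76×10^-9
D = 0.66·(2.22×10^-9 + 7.76×10^-9)^0.04 = 0.3159 m = 316 mm
Check: V = 6.28 m/s, Re = 1.98×10^6, f = 0.01114, h_f = 30.1 m ≈ 30.6 m ✓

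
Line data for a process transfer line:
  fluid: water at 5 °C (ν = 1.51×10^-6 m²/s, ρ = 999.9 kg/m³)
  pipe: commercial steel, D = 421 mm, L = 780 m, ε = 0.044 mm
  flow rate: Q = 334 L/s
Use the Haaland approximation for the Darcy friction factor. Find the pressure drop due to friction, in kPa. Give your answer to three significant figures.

Δp ≈ 74.0 kPa

V = 4Q/(πD²) = 4·0.334/(π·0.421²) = 2.399 m/s
Re = VD/ν = 2.399·0.421/1.51×10^-6 = 6.69×10^5 → turbulent
ε/D = 0.044/421 = 1.05×10^-4
Haaland: f = 0.01388
h_f = f(L/D)V²/(2g) = 0.01388·(780/0.421)·2.399²/(2·9.81) = 7.545 m
Δp = ρg·h_f = 999.9·9.81·7.545 = 74.01 kPa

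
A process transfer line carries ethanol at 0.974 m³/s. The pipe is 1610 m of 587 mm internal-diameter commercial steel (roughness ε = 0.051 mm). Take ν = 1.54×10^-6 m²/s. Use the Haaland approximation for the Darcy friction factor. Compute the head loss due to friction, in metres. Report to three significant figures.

V = 4Q/(πD²) = 4·0.974/(π·0.587²) = 3.599 m/s
Re = VD/ν = 3.599·0.587/1.54×10^-6 = 1.37×10^6 → turbulent
ε/D = 0.051/587 = 8.69×10^-5
Haaland: f = 0.01280
h_f = f(L/D)V²/(2g) = 0.01280·(1610/0.587)·3.599²/(2·9.81) = 23.18 m

h_f ≈ 23.2 m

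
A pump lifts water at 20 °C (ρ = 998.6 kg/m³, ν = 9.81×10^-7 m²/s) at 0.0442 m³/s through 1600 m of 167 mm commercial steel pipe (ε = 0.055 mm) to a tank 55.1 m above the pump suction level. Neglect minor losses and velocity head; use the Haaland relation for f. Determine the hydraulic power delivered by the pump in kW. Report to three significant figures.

V = 4Q/(πD²) = 2.018 m/s; Re = 3.44×10^5; ε/D = 3.29×10^-4; f = 0.01682
h_f = f(L/D)V²/2g = 33.44 m
Total head H = z + h_f = 55.1 + 33.44 = 88.54 m
P_hyd = ρgQH = 998.6·9.81·0.0442·88.54 = 38.34 kW

P_hyd ≈ 38.3 kW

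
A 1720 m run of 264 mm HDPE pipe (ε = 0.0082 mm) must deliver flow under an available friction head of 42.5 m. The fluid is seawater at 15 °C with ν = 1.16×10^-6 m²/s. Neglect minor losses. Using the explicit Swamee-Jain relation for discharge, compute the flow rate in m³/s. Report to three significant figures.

Swamee-Jain (Type II): Q = -0.965·√(gD⁵h_f/L)·ln[ε/(3.7D) + √(3.17ν²L/(gD³h_f))]
√(gD⁵h_f/L) = √(9.81·0.264⁵·42.5/1720) = 0.01763
ε/(3.7D) = 8.39×10^-6; √(3.17ν²L/(gD³h_f)) = 3.09×10^-5
Q = -0.965·0.01763·ln(3.932×10^-5) = 0.1726 m³/s
Check: V = 3.15 m/s, Re = 7.18×10^5, f = 0.01287, h_f = 42.5 m ≈ 42.5 m ✓

Q ≈ 0.173 m³/s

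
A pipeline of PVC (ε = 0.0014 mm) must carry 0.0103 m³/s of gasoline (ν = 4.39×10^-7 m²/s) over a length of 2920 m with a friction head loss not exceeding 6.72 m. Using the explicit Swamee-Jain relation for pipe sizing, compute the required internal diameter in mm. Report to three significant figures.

Swamee-Jain (Type III): D = 0.66·[ε^1.25·(LQ²/(gh_f))^4.75 + ν·Q^9.4·(L/(gh_f))^5.2]^0.04
LQ²/(gh_f) = 0.004699; L/(gh_f) = 44.29
Term 1 = ε^1.25·(…)^4.75 = 4.21×10^-19; Term 2 = ν·Q^9.4·(…)^5.2 = 3.34×10^-17
D = 0.66·(4.21×10^-19 + 3.34×10^-17)^0.04 = 0.1448 m = 145 mm
Check: V = 0.626 m/s, Re = 2.06×10^5, f = 0.01553, h_f = 6.25 m ≈ 6.72 m ✓

D ≈ 145 mm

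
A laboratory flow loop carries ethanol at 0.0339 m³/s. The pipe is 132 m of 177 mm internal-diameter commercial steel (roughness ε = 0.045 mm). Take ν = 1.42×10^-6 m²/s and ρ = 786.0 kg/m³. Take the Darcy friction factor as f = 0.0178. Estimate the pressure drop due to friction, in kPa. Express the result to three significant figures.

Δp ≈ 9.90 kPa

V = 4Q/(πD²) = 4·0.0339/(π·0.177²) = 1.378 m/s
h_f = f(L/D)V²/(2g) = 0.01780·(132/0.177)·1.378²/(2·9.81) = 1.284 m
Δp = ρg·h_f = 786.0·9.81·1.284 = 9.902 kPa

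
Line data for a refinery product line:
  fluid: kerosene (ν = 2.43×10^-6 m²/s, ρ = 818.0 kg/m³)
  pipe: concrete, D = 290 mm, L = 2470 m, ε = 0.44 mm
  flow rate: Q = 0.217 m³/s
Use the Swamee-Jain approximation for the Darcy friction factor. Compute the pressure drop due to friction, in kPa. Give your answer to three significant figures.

Δp ≈ 845 kPa

V = 4Q/(πD²) = 4·0.217/(π·0.290²) = 3.285 m/s
Re = VD/ν = 3.285·0.290/2.43×10^-6 = 3.92×10^5 → turbulent
ε/D = 0.44/290 = 0.00152
Swamee-Jain: f = 0.02249
h_f = f(L/D)V²/(2g) = 0.02249·(2470/0.290)·3.285²/(2·9.81) = 105.4 m
Δp = ρg·h_f = 818.0·9.81·105.4 = 845.5 kPa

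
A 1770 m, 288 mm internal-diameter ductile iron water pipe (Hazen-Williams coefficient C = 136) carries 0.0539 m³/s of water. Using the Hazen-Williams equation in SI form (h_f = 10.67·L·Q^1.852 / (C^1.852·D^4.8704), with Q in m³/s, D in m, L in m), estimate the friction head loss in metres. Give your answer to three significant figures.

h_f = 10.67·1770·0.0539^1.852 / (136^1.852·0.288^4.8704) = 4.062 m

h_f ≈ 4.06 m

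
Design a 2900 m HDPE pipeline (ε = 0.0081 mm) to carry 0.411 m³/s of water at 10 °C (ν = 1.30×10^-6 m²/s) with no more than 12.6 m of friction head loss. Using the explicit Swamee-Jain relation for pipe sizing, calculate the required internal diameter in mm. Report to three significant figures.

D ≈ 531 mm

Swamee-Jain (Type III): D = 0.66·[ε^1.25·(LQ²/(gh_f))^4.75 + ν·Q^9.4·(L/(gh_f))^5.2]^0.04
LQ²/(gh_f) = 3.963; L/(gh_f) = 23.46
Term 1 = ε^1.25·(…)^4.75 = 2.99×10^-4; Term 2 = ν·Q^9.4·(…)^5.2 = 0.00407
D = 0.66·(2.99×10^-4 + 0.00407)^0.04 = 0.5311 m = 531 mm
Check: V = 1.86 m/s, Re = 7.58×10^5, f = 0.01248, h_f = 12.0 m ≈ 12.6 m ✓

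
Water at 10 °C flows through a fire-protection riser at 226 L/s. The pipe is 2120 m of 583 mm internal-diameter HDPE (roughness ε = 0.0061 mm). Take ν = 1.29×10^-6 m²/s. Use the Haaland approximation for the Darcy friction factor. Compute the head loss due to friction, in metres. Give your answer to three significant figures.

h_f ≈ 1.83 m

V = 4Q/(πD²) = 4·0.226/(π·0.583²) = 0.8466 m/s
Re = VD/ν = 0.8466·0.583/1.29×10^-6 = 3.83×10^5 → turbulent
ε/D = 0.0061/583 = 1.05×10^-5
Haaland: f = 0.01381
h_f = f(L/D)V²/(2g) = 0.01381·(2120/0.583)·0.8466²/(2·9.81) = 1.835 m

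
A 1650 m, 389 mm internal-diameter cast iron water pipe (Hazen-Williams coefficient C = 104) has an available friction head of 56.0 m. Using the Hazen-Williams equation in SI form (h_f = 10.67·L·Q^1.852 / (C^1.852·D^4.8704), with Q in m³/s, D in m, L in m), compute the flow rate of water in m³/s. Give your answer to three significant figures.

Rearranging: Q = [h_f·C^1.852·D^4.8704 / (10.67·L)]^(1/1.852)
Q = [56.0·104^1.852·0.389^4.8704 / (10.67·1650)]^0.540 = 0.3892 m³/s

Q ≈ 0.389 m³/s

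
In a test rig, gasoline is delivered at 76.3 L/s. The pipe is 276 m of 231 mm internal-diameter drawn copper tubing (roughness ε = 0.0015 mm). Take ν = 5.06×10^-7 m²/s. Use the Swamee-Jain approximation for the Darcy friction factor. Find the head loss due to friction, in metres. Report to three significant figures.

V = 4Q/(πD²) = 4·0.0763/(π·0.231²) = 1.821 m/s
Re = VD/ν = 1.821·0.231/5.06×10^-7 = 8.31×10^5 → turbulent
ε/D = 0.0015/231 = 6.49×10^-6
Swamee-Jain: f = 0.01212
h_f = f(L/D)V²/(2g) = 0.01212·(276/0.231)·1.821²/(2·9.81) = 2.447 m

h_f ≈ 2.45 m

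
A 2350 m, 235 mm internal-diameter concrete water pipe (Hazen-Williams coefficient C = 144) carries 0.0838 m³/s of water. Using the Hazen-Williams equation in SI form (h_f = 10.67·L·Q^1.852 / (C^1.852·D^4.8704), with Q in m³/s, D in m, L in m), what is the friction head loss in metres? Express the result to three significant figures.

h_f = 10.67·2350·0.0838^1.852 / (144^1.852·0.235^4.8704) = 29.58 m

h_f ≈ 29.6 m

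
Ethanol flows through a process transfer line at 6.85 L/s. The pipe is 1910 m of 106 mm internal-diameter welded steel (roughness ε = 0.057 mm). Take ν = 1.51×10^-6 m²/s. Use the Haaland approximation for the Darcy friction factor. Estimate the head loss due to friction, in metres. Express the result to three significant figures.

V = 4Q/(πD²) = 4·0.00685/(π·0.106²) = 0.7762 m/s
Re = VD/ν = 0.7762·0.106/1.51×10^-6 = 5.45×10^4 → turbulent
ε/D = 0.057/106 = 5.38×10^-4
Haaland: f = 0.02206
h_f = f(L/D)V²/(2g) = 0.02206·(1910/0.106)·0.7762²/(2·9.81) = 12.20 m

h_f ≈ 12.2 m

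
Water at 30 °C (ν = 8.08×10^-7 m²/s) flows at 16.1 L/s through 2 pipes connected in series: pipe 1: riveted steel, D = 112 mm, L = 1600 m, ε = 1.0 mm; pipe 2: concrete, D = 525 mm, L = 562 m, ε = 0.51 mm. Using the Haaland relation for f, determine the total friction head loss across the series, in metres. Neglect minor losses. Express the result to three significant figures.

Pipe 1: V = 1.634 m/s, Re = 2.27×10^5, ε/D = 0.00893, f = 0.03683, h_1 = f(L/D)V²/2g = 71.62 m
Pipe 2: V = 0.07437 m/s, Re = 4.83×10^4, ε/D = 9.71×10^-4, f = 0.02376, h_2 = f(L/D)V²/2g = 0.007171 m
Series → Q common, losses add: H = Σh = 71.62 m

H ≈ 71.6 m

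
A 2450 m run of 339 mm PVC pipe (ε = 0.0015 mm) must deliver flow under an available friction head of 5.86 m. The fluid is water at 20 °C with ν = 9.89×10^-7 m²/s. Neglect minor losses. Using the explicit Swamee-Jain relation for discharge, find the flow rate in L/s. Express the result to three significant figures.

Q ≈ 96.2 L/s

Swamee-Jain (Type II): Q = -0.965·√(gD⁵h_f/L)·ln[ε/(3.7D) + √(3.17ν²L/(gD³h_f))]
√(gD⁵h_f/L) = √(9.81·0.339⁵·5.86/2450) = 0.01025
ε/(3.7D) = 1.20×10^-6; √(3.17ν²L/(gD³h_f)) = 5.82×10^-5
Q = -0.965·0.01025·ln(5.944×10^-5) = 0.09624 m³/s
Check: V = 1.07 m/s, Re = 3.65×10^5, f = 0.01392, h_f = 5.83 m ≈ 5.86 m ✓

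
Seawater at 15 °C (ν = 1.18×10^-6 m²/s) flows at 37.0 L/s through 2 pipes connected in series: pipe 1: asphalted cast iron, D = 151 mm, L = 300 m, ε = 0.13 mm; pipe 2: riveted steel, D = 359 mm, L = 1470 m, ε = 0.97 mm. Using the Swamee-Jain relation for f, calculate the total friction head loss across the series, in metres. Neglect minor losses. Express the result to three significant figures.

Pipe 1: V = 2.066 m/s, Re = 2.64×10^5, ε/D = 8.61×10^-4, f = 0.02028, h_1 = f(L/D)V²/2g = 8.767 m
Pipe 2: V = 0.3655 m/s, Re = 1.11×10^5, ε/D = 0.00270, f = 0.02691, h_2 = f(L/D)V²/2g = 0.7503 m
Series → Q common, losses add: H = Σh = 9.517 m

H ≈ 9.52 m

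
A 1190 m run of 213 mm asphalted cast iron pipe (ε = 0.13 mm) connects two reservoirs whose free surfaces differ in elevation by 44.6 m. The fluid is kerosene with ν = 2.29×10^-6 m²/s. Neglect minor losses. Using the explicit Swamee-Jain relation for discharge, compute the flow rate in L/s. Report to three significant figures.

Swamee-Jain (Type II): Q = -0.965·√(gD⁵h_f/L)·ln[ε/(3.7D) + √(3.17ν²L/(gD³h_f))]
√(gD⁵h_f/L) = √(9.81·0.213⁵·44.6/1190) = 0.01270
ε/(3.7D) = 1.65×10^-4; √(3.17ν²L/(gD³h_f)) = 6.84×10^-5
Q = -0.965·0.01270·ln(2.334×10^-4) = 0.1025 m³/s
Check: V = 2.88 m/s, Re = 2.67×10^5, f = 0.01908, h_f = 44.9 m ≈ 44.6 m ✓

Q ≈ 102 L/s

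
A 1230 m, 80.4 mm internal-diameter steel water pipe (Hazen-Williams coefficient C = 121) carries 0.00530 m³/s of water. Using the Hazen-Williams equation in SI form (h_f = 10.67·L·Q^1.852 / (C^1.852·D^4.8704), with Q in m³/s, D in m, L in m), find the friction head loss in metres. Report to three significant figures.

h_f = 10.67·1230·0.00530^1.852 / (121^1.852·0.0804^4.8704) = 23.88 m

h_f ≈ 23.9 m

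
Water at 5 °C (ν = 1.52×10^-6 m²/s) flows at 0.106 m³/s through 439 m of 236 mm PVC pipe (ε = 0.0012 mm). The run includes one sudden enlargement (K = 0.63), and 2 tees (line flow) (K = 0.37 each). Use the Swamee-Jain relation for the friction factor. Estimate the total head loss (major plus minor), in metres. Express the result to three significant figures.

V = 4Q/(πD²) = 2.423 m/s; V²/2g = 0.2993 m
Re = 3.76×10^5, ε/D = 5.08×10^-6 → f = 0.01385 (Swamee-Jain)
Major: h_f = f(L/D)·V²/2g = 0.01385·1860·0.2993 = 7.712 m
Minor: ΣK = 1.37; h_m = ΣK·V²/2g = 0.4100 m
Total H_L = 7.712 + 0.4100 = 8.122 m

H_L ≈ 8.12 m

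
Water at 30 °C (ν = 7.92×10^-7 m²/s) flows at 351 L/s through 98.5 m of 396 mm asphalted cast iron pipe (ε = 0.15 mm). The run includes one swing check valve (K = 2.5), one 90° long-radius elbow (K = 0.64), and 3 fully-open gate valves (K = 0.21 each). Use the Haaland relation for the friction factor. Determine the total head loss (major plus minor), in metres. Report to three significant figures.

H_L ≈ 3.22 m

V = 4Q/(πD²) = 2.850 m/s; V²/2g = 0.4140 m
Re = 1.42×10^6, ε/D = 3.79×10^-4 → f = 0.01612 (Haaland)
Major: h_f = f(L/D)·V²/2g = 0.01612·248.7·0.4140 = 1.660 m
Minor: ΣK = 3.77; h_m = ΣK·V²/2g = 1.561 m
Total H_L = 1.660 + 1.561 = 3.220 m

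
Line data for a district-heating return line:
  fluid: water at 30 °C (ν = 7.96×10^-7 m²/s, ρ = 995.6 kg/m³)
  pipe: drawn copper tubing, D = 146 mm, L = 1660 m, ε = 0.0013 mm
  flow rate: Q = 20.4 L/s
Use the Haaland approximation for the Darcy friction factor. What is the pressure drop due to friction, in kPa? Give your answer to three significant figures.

V = 4Q/(πD²) = 4·0.0204/(π·0.146²) = 1.219 m/s
Re = VD/ν = 1.219·0.146/7.96×10^-7 = 2.23×10^5 → turbulent
ε/D = 0.0013/146 = 8.90×10^-6
Haaland: f = 0.01523
h_f = f(L/D)V²/(2g) = 0.01523·(1660/0.146)·1.219²/(2·9.81) = 13.10 m
Δp = ρg·h_f = 995.6·9.81·13.10 = 128.0 kPa

Δp ≈ 128 kPa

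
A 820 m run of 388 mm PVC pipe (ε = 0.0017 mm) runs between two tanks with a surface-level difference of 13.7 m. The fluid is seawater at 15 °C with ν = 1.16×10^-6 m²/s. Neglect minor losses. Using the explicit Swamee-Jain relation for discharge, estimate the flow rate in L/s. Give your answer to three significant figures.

Swamee-Jain (Type II): Q = -0.965·√(gD⁵h_f/L)·ln[ε/(3.7D) + √(3.17ν²L/(gD³h_f))]
√(gD⁵h_f/L) = √(9.81·0.388⁵·13.7/820) = 0.03796
ε/(3.7D) = 1.18×10^-6; √(3.17ν²L/(gD³h_f)) = 2.11×10^-5
Q = -0.965·0.03796·ln(2.229×10^-5) = 0.3924 m³/s
Check: V = 3.32 m/s, Re = 1.11×10^6, f = 0.01152, h_f = 13.7 m ≈ 13.7 m ✓

Q ≈ 392 L/s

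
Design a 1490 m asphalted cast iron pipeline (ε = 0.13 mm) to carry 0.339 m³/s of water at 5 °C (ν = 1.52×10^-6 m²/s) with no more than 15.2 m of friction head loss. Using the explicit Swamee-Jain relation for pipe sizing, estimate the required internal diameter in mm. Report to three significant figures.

D ≈ 438 mm

Swamee-Jain (Type III): D = 0.66·[ε^1.25·(LQ²/(gh_f))^4.75 + ν·Q^9.4·(L/(gh_f))^5.2]^0.04
LQ²/(gh_f) = 1.148; L/(gh_f) = 9.992
Term 1 = ε^1.25·(…)^4.75 = 2.68×10^-5; Term 2 = ν·Q^9.4·(…)^5.2 = 9.21×10^-6
D = 0.66·(2.68×10^-5 + 9.21×10^-6)^0.04 = 0.4383 m = 438 mm
Check: V = 2.25 m/s, Re = 6.48×10^5, f = 0.01608, h_f = 14.1 m ≈ 15.2 m ✓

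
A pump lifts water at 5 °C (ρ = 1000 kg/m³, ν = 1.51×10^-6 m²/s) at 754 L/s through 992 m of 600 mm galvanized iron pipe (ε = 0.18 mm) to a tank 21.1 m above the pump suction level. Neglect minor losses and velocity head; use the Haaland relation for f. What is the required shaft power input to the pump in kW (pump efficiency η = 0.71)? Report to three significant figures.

P_shaft ≈ 317 kW

V = 4Q/(πD²) = 2.667 m/s; Re = 1.06×10^6; ε/D = 3.00×10^-4; f = 0.01557
h_f = f(L/D)V²/2g = 9.330 m
Total head H = z + h_f = 21.1 + 9.330 = 30.43 m
P_hyd = ρgQH = 1000·9.81·0.754·30.43 = 225.1 kW
P_shaft = P_hyd/η = 225.1/0.71 = 317.0 kW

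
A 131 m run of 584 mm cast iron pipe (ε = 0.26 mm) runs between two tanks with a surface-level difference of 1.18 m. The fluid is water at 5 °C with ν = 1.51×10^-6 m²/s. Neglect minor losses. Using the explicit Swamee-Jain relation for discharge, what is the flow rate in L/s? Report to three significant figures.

Swamee-Jain (Type II): Q = -0.965·√(gD⁵h_f/L)·ln[ε/(3.7D) + √(3.17ν²L/(gD³h_f))]
√(gD⁵h_f/L) = √(9.81·0.584⁵·1.18/131) = 0.07748
ε/(3.7D) = 1.20×10^-4; √(3.17ν²L/(gD³h_f)) = 2.03×10^-5
Q = -0.965·0.07748·ln(1.406×10^-4) = 0.6631 m³/s
Check: V = 2.48 m/s, Re = 9.57×10^5, f = 0.01694, h_f = 1.19 m ≈ 1.18 m ✓

Q ≈ 663 L/s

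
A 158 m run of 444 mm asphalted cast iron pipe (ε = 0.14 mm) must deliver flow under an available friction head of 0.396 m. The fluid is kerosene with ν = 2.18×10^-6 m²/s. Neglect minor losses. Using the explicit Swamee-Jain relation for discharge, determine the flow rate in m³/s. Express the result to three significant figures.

Q ≈ 0.173 m³/s

Swamee-Jain (Type II): Q = -0.965·√(gD⁵h_f/L)·ln[ε/(3.7D) + √(3.17ν²L/(gD³h_f))]
√(gD⁵h_f/L) = √(9.81·0.444⁵·0.396/158) = 0.02060
ε/(3.7D) = 8.52×10^-5; √(3.17ν²L/(gD³h_f)) = 8.37×10^-5
Q = -0.965·0.02060·ln(1.689×10^-4) = 0.1727 m³/s
Check: V = 1.12 m/s, Re = 2.27×10^5, f = 0.01764, h_f = 0.398 m ≈ 0.396 m ✓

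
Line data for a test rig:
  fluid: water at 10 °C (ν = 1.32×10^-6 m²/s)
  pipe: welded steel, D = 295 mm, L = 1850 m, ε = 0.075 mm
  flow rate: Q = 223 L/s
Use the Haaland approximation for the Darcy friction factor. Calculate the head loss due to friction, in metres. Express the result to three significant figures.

h_f ≈ 52.4 m

V = 4Q/(πD²) = 4·0.223/(π·0.295²) = 3.263 m/s
Re = VD/ν = 3.263·0.295/1.32×10^-6 = 7.29×10^5 → turbulent
ε/D = 0.075/295 = 2.54×10^-4
Haaland: f = 0.01540
h_f = f(L/D)V²/(2g) = 0.01540·(1850/0.295)·3.263²/(2·9.81) = 52.41 m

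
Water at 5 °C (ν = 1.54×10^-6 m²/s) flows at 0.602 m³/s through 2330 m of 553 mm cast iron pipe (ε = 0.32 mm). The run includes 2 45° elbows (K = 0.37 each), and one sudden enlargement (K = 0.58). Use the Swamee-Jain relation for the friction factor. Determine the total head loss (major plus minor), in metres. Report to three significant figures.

V = 4Q/(πD²) = 2.506 m/s; V²/2g = 0.3202 m
Re = 9.00×10^5, ε/D = 5.79×10^-4 → f = 0.01786 (Swamee-Jain)
Major: h_f = f(L/D)·V²/2g = 0.01786·4213·0.3202 = 24.10 m
Minor: ΣK = 1.32; h_m = ΣK·V²/2g = 0.4227 m
Total H_L = 24.10 + 0.4227 = 24.52 m

H_L ≈ 24.5 m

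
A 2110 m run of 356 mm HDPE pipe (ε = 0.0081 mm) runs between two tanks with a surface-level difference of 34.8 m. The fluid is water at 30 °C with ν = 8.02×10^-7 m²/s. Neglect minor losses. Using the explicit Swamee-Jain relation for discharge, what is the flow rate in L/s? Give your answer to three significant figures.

Swamee-Jain (Type II): Q = -0.965·√(gD⁵h_f/L)·ln[ε/(3.7D) + √(3.17ν²L/(gD³h_f))]
√(gD⁵h_f/L) = √(9.81·0.356⁵·34.8/2110) = 0.03042
ε/(3.7D) = 6.15×10^-6; √(3.17ν²L/(gD³h_f)) = 1.67×10^-5
Q = -0.965·0.03042·ln(2.286×10^-5) = 0.3137 m³/s
Check: V = 3.15 m/s, Re = 1.40×10^6, f = 0.01162, h_f = 34.9 m ≈ 34.8 m ✓

Q ≈ 314 L/s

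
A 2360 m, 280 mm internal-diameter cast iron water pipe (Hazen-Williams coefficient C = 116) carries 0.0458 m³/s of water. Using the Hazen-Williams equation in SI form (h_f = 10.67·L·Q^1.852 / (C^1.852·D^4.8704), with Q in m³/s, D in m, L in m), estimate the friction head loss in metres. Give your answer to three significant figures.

h_f = 10.67·2360·0.0458^1.852 / (116^1.852·0.280^4.8704) = 6.169 m

h_f ≈ 6.17 m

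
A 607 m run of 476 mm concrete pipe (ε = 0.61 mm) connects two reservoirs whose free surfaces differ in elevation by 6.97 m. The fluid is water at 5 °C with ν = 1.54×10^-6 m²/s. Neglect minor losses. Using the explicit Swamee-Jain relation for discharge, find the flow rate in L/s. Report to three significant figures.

Q ≈ 400 L/s

Swamee-Jain (Type II): Q = -0.965·√(gD⁵h_f/L)·ln[ε/(3.7D) + √(3.17ν²L/(gD³h_f))]
√(gD⁵h_f/L) = √(9.81·0.476⁵·6.97/607) = 0.05247
ε/(3.7D) = 3.46×10^-4; √(3.17ν²L/(gD³h_f)) = 2.49×10^-5
Q = -0.965·0.05247·ln(3.712×10^-4) = 0.3999 m³/s
Check: V = 2.25 m/s, Re = 6.95×10^5, f = 0.02134, h_f = 7.01 m ≈ 6.97 m ✓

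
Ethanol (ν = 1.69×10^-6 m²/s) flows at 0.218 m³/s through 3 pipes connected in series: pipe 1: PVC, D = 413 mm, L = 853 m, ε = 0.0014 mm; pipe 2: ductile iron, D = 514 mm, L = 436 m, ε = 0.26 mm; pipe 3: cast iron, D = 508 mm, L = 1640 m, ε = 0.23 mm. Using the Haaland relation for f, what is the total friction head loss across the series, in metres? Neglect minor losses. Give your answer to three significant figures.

H ≈ 8.03 m

Pipe 1: V = 1.627 m/s, Re = 3.98×10^5, ε/D = 3.39×10^-6, f = 0.01365, h_1 = f(L/D)V²/2g = 3.804 m
Pipe 2: V = 1.051 m/s, Re = 3.20×10^5, ε/D = 5.06×10^-4, f = 0.01803, h_2 = f(L/D)V²/2g = 0.8606 m
Pipe 3: V = 1.076 m/s, Re = 3.23×10^5, ε/D = 4.53×10^-4, f = 0.01770, h_3 = f(L/D)V²/2g = 3.370 m
Series → Q common, losses add: H = Σh = 8.035 m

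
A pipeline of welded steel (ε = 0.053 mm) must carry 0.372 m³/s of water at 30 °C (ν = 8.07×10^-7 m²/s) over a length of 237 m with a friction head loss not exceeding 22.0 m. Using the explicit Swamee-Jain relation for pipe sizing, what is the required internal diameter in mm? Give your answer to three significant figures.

D ≈ 284 mm

Swamee-Jain (Type III): D = 0.66·[ε^1.25·(LQ²/(gh_f))^4.75 + ν·Q^9.4·(L/(gh_f))^5.2]^0.04
LQ²/(gh_f) = 0.1520; L/(gh_f) = 1.098
Term 1 = ε^1.25·(…)^4.75 = 5.87×10^-10; Term 2 = ν·Q^9.4·(…)^5.2 = 1.21×10^-10
D = 0.66·(5.87×10^-10 + 1.21×10^-10)^0.04 = 0.2841 m = 284 mm
Check: V = 5.87 m/s, Re = 2.07×10^6, f = 0.01414, h_f = 20.7 m ≈ 22.0 m ✓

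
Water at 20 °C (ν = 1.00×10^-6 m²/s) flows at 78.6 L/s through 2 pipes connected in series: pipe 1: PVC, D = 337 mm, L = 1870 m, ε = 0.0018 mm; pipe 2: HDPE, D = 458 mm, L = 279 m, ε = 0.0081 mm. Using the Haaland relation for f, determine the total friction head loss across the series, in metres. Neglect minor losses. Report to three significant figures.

Pipe 1: V = 0.8812 m/s, Re = 2.97×10^5, ε/D = 5.34×10^-6, f = 0.01441, h_1 = f(L/D)V²/2g = 3.165 m
Pipe 2: V = 0.4771 m/s, Re = 2.19×10^5, ε/D = 1.77×10^-5, f = 0.01535, h_2 = f(L/D)V²/2g = 0.1085 m
Series → Q common, losses add: H = Σh = 3.273 m

H ≈ 3.27 m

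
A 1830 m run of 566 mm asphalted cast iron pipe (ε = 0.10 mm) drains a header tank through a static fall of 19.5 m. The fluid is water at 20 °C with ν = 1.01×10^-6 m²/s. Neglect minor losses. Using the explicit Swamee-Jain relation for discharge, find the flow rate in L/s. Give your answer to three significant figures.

Swamee-Jain (Type II): Q = -0.965·√(gD⁵h_f/L)·ln[ε/(3.7D) + √(3.17ν²L/(gD³h_f))]
√(gD⁵h_f/L) = √(9.81·0.566⁵·19.5/1830) = 0.07792
ε/(3.7D) = 4.78×10^-5; √(3.17ν²L/(gD³h_f)) = 1.31×10^-5
Q = -0.965·0.07792·ln(6.081×10^-5) = 0.7300 m³/s
Check: V = 2.90 m/s, Re = 1.63×10^6, f = 0.01414, h_f = 19.6 m ≈ 19.5 m ✓

Q ≈ 730 L/s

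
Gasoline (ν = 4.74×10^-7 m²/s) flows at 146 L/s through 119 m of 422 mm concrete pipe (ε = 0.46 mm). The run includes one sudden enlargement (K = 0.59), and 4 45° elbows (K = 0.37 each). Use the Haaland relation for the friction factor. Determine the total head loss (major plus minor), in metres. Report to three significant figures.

V = 4Q/(πD²) = 1.044 m/s; V²/2g = 0.05554 m
Re = 9.29×10^5, ε/D = 0.00109 → f = 0.02036 (Haaland)
Major: h_f = f(L/D)·V²/2g = 0.02036·282.0·0.05554 = 0.3189 m
Minor: ΣK = 2.07; h_m = ΣK·V²/2g = 0.1150 m
Total H_L = 0.3189 + 0.1150 = 0.4339 m

H_L ≈ 0.434 m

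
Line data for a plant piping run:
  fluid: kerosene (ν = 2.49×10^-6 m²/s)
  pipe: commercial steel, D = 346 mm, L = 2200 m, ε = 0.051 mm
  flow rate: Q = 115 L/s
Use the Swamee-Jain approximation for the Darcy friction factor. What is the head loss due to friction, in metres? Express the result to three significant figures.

V = 4Q/(πD²) = 4·0.115/(π·0.346²) = 1.223 m/s
Re = VD/ν = 1.223·0.346/2.49×10^-6 = 1.70×10^5 → turbulent
ε/D = 0.051/346 = 1.47×10^-4
Swamee-Jain: f = 0.01716
h_f = f(L/D)V²/(2g) = 0.01716·(2200/0.346)·1.223²/(2·9.81) = 8.319 m

h_f ≈ 8.32 m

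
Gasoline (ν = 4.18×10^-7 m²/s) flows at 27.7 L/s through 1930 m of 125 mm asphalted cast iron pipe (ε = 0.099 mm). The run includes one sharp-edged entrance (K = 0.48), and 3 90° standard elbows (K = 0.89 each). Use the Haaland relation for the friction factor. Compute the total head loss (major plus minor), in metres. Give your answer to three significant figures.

H_L ≈ 77.3 m

V = 4Q/(πD²) = 2.257 m/s; V²/2g = 0.2597 m
Re = 6.75×10^5, ε/D = 7.92×10^-4 → f = 0.01907 (Haaland)
Major: h_f = f(L/D)·V²/2g = 0.01907·15440·0.2597 = 76.44 m
Minor: ΣK = 3.15; h_m = ΣK·V²/2g = 0.8180 m
Total H_L = 76.44 + 0.8180 = 77.26 m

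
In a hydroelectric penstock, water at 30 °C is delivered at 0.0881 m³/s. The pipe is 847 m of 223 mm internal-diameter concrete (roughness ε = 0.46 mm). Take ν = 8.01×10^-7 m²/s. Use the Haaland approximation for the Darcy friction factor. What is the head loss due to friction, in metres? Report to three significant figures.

h_f ≈ 23.6 m

V = 4Q/(πD²) = 4·0.0881/(π·0.223²) = 2.256 m/s
Re = VD/ν = 2.256·0.223/8.01×10^-7 = 6.28×10^5 → turbulent
ε/D = 0.46/223 = 0.00206
Haaland: f = 0.02391
h_f = f(L/D)V²/(2g) = 0.02391·(847/0.223)·2.256²/(2·9.81) = 23.55 m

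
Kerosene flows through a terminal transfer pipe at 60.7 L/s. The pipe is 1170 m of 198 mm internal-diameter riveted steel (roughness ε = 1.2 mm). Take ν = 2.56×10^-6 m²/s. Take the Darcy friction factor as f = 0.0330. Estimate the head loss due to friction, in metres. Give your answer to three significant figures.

h_f ≈ 38.6 m

V = 4Q/(πD²) = 4·0.0607/(π·0.198²) = 1.971 m/s
h_f = f(L/D)V²/(2g) = 0.03300·(1170/0.198)·1.971²/(2·9.81) = 38.63 m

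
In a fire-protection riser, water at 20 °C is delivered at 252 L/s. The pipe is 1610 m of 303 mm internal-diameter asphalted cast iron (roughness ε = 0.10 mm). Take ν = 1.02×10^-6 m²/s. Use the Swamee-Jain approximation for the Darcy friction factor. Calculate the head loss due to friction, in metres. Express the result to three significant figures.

h_f ≈ 52.9 m

V = 4Q/(πD²) = 4·0.252/(π·0.303²) = 3.495 m/s
Re = VD/ν = 3.495·0.303/1.02×10^-6 = 1.04×10^6 → turbulent
ε/D = 0.10/303 = 3.30×10^-4
Swamee-Jain: f = 0.01599
h_f = f(L/D)V²/(2g) = 0.01599·(1610/0.303)·3.495²/(2·9.81) = 52.91 m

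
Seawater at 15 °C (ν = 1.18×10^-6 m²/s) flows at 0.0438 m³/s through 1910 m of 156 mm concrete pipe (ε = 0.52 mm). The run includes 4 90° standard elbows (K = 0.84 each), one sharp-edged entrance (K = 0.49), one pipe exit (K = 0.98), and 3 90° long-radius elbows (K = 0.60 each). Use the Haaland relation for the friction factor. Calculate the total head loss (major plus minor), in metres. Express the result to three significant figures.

V = 4Q/(πD²) = 2.292 m/s; V²/2g = 0.2677 m
Re = 3.03×10^5, ε/D = 0.00333 → f = 0.02738 (Haaland)
Major: h_f = f(L/D)·V²/2g = 0.02738·12244·0.2677 = 89.74 m
Minor: ΣK = 6.63; h_m = ΣK·V²/2g = 1.775 m
Total H_L = 89.74 + 1.775 = 91.51 m

H_L ≈ 91.5 m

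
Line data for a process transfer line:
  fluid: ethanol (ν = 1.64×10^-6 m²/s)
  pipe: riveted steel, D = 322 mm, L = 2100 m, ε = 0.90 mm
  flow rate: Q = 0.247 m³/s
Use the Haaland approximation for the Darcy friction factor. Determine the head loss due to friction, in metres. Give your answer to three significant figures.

h_f ≈ 79.3 m

V = 4Q/(πD²) = 4·0.247/(π·0.322²) = 3.033 m/s
Re = VD/ν = 3.033·0.322/1.64×10^-6 = 5.96×10^5 → turbulent
ε/D = 0.90/322 = 0.00280
Haaland: f = 0.02592
h_f = f(L/D)V²/(2g) = 0.02592·(2100/0.322)·3.033²/(2·9.81) = 79.26 m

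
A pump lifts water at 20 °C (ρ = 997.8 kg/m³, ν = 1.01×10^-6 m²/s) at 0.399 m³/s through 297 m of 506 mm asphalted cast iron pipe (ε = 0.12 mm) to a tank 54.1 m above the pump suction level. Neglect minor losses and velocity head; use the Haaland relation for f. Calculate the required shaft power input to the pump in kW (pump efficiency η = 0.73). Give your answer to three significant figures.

P_shaft ≈ 299 kW

V = 4Q/(πD²) = 1.984 m/s; Re = 9.94×10^5; ε/D = 2.37×10^-4; f = 0.01500
h_f = f(L/D)V²/2g = 1.767 m
Total head H = z + h_f = 54.1 + 1.767 = 55.87 m
P_hyd = ρgQH = 997.8·9.81·0.399·55.87 = 218.2 kW
P_shaft = P_hyd/η = 218.2/0.73 = 298.9 kW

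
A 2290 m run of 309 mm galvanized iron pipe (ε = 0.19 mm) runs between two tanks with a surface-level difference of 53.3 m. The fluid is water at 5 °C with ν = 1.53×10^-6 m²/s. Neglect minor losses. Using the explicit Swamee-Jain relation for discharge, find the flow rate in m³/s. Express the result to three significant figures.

Q ≈ 0.209 m³/s

Swamee-Jain (Type II): Q = -0.965·√(gD⁵h_f/L)·ln[ε/(3.7D) + √(3.17ν²L/(gD³h_f))]
√(gD⁵h_f/L) = √(9.81·0.309⁵·53.3/2290) = 0.02536
ε/(3.7D) = 1.66×10^-4; √(3.17ν²L/(gD³h_f)) = 3.32×10^-5
Q = -0.965·0.02536·ln(1.994×10^-4) = 0.2085 m³/s
Check: V = 2.78 m/s, Re = 5.62×10^5, f = 0.01837, h_f = 53.7 m ≈ 53.3 m ✓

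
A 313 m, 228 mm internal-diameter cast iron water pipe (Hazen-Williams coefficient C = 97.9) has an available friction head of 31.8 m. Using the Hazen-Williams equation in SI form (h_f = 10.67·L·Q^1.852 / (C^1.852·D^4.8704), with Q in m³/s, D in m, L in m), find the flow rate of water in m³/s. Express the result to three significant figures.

Rearranging: Q = [h_f·C^1.852·D^4.8704 / (10.67·L)]^(1/1.852)
Q = [31.8·97.9^1.852·0.228^4.8704 / (10.67·313)]^0.540 = 0.1625 m³/s

Q ≈ 0.163 m³/s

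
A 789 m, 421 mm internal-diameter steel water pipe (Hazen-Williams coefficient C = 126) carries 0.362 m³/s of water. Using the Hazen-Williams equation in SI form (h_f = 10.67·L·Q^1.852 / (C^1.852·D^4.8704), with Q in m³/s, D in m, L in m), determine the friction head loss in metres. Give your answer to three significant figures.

h_f = 10.67·789·0.362^1.852 / (126^1.852·0.421^4.8704) = 11.17 m

h_f ≈ 11.2 m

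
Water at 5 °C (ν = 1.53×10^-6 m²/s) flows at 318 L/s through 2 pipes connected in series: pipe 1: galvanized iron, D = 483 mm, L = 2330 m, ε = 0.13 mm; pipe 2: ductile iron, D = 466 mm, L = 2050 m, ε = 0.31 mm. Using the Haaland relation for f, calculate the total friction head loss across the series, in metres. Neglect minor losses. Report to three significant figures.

H ≈ 26.1 m

Pipe 1: V = 1.736 m/s, Re = 5.48×10^5, ε/D = 2.69×10^-4, f = 0.01580, h_1 = f(L/D)V²/2g = 11.71 m
Pipe 2: V = 1.865 m/s, Re = 5.68×10^5, ε/D = 6.65×10^-4, f = 0.01847, h_2 = f(L/D)V²/2g = 14.40 m
Series → Q common, losses add: H = Σh = 26.11 m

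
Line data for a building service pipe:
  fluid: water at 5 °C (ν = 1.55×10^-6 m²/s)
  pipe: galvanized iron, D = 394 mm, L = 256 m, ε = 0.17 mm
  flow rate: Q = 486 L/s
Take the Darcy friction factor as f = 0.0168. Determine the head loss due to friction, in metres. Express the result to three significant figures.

h_f ≈ 8.84 m

V = 4Q/(πD²) = 4·0.486/(π·0.394²) = 3.986 m/s
h_f = f(L/D)V²/(2g) = 0.01680·(256/0.394)·3.986²/(2·9.81) = 8.840 m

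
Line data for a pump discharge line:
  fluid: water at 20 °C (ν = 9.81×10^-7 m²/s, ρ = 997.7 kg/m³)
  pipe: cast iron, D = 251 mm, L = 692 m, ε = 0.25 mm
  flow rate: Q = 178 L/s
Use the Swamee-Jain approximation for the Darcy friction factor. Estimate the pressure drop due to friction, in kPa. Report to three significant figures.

Δp ≈ 357 kPa

V = 4Q/(πD²) = 4·0.178/(π·0.251²) = 3.597 m/s
Re = VD/ν = 3.597·0.251/9.81×10^-7 = 9.20×10^5 → turbulent
ε/D = 0.25/251 = 9.96×10^-4
Swamee-Jain: f = 0.02004
h_f = f(L/D)V²/(2g) = 0.02004·(692/0.251)·3.597²/(2·9.81) = 36.44 m
Δp = ρg·h_f = 997.7·9.81·36.44 = 356.7 kPa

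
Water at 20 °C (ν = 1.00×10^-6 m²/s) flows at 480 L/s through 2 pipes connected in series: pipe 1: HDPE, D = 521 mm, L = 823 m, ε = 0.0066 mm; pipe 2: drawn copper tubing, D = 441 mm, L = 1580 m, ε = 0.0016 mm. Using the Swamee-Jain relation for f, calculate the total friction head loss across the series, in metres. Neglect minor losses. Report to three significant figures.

Pipe 1: V = 2.252 m/s, Re = 1.17×10^6, ε/D = 1.27×10^-5, f = 0.01164, h_1 = f(L/D)V²/2g = 4.751 m
Pipe 2: V = 3.142 m/s, Re = 1.39×10^6, ε/D = 3.63×10^-6, f = 0.01111, h_2 = f(L/D)V²/2g = 20.03 m
Series → Q common, losses add: H = Σh = 24.78 m

H ≈ 24.8 m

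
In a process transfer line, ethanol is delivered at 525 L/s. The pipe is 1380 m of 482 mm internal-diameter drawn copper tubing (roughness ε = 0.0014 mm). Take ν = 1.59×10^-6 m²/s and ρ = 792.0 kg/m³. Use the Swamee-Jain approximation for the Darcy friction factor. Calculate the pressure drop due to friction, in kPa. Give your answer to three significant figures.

V = 4Q/(πD²) = 4·0.525/(π·0.482²) = 2.877 m/s
Re = VD/ν = 2.877·0.482/1.59×10^-6 = 8.72×10^5 → turbulent
ε/D = 0.0014/482 = 2.90×10^-6
Swamee-Jain: f = 0.01195
h_f = f(L/D)V²/(2g) = 0.01195·(1380/0.482)·2.877²/(2·9.81) = 14.43 m
Δp = ρg·h_f = 792.0·9.81·14.43 = 112.1 kPa

Δp ≈ 112 kPa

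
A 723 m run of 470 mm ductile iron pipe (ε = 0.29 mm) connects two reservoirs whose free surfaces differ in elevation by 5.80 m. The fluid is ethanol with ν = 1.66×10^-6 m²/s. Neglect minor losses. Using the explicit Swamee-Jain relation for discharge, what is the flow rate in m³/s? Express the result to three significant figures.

Q ≈ 0.349 m³/s

Swamee-Jain (Type II): Q = -0.965·√(gD⁵h_f/L)·ln[ε/(3.7D) + √(3.17ν²L/(gD³h_f))]
√(gD⁵h_f/L) = √(9.81·0.470⁵·5.80/723) = 0.04248
ε/(3.7D) = 1.67×10^-4; √(3.17ν²L/(gD³h_f)) = 3.27×10^-5
Q = -0.965·0.04248·ln(1.995×10^-4) = 0.3493 m³/s
Check: V = 2.01 m/s, Re = 5.70×10^5, f = 0.01837, h_f = 5.84 m ≈ 5.80 m ✓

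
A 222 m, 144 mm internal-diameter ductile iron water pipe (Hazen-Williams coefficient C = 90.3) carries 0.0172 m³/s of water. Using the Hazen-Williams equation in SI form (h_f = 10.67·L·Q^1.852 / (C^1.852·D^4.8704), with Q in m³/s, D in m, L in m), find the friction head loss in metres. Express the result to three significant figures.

h_f = 10.67·222·0.0172^1.852 / (90.3^1.852·0.144^4.8704) = 3.836 m

h_f ≈ 3.84 m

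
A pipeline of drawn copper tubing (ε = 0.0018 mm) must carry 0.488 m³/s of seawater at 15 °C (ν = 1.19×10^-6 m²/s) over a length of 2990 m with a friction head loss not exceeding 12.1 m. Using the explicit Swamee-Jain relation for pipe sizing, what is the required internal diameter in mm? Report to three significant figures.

Swamee-Jain (Type III): D = 0.66·[ε^1.25·(LQ²/(gh_f))^4.75 + ν·Q^9.4·(L/(gh_f))^5.2]^0.04
LQ²/(gh_f) = 5.999; L/(gh_f) = 25.19
Term 1 = ε^1.25·(…)^4.75 = 3.27×10^-4; Term 2 = ν·Q^9.4·(…)^5.2 = 0.0271
D = 0.66·(3.27×10^-4 + 0.0271)^0.04 = 0.5716 m = 572 mm
Check: V = 1.90 m/s, Re = 9.14×10^5, f = 0.01186, h_f = 11.4 m ≈ 12.1 m ✓

D ≈ 572 mm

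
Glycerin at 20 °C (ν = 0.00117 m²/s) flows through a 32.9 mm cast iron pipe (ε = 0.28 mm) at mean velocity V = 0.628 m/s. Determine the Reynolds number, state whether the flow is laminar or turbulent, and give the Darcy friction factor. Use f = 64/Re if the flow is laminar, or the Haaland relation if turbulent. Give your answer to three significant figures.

Re = VD/ν = 0.6280·0.0329/0.00117 = 17.7
Re < 2300 → laminar → f = 64/Re = 3.624

Re ≈ 17.7; laminar; f = 64/Re ≈ 3.62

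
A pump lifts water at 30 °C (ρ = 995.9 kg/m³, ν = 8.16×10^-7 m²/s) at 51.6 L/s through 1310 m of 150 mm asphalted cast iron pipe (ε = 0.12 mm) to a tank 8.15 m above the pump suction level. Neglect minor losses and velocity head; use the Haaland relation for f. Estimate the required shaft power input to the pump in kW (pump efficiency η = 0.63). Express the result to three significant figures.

P_shaft ≈ 64.9 kW

V = 4Q/(πD²) = 2.920 m/s; Re = 5.37×10^5; ε/D = 8.00×10^-4; f = 0.01922
h_f = f(L/D)V²/2g = 72.94 m
Total head H = z + h_f = 8.15 + 72.94 = 81.09 m
P_hyd = ρgQH = 995.9·9.81·0.0516·81.09 = 40.88 kW
P_shaft = P_hyd/η = 40.88/0.63 = 64.89 kW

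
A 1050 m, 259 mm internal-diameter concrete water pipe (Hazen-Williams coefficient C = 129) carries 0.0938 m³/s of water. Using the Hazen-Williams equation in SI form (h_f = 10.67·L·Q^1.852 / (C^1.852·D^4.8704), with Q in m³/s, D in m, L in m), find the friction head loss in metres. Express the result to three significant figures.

h_f ≈ 12.4 m

h_f = 10.67·1050·0.0938^1.852 / (129^1.852·0.259^4.8704) = 12.43 m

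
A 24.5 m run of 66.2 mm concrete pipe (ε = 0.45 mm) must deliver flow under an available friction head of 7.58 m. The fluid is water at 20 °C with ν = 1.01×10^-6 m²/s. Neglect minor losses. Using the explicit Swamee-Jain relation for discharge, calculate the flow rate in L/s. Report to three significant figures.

Q ≈ 11.9 L/s

Swamee-Jain (Type II): Q = -0.965·√(gD⁵h_f/L)·ln[ε/(3.7D) + √(3.17ν²L/(gD³h_f))]
√(gD⁵h_f/L) = √(9.81·0.0662⁵·7.58/24.5) = 0.001964
ε/(3.7D) = 0.00184; √(3.17ν²L/(gD³h_f)) = 6.06×10^-5
Q = -0.965·0.001964·ln(0.001898) = 0.01188 m³/s
Check: V = 3.45 m/s, Re = 2.26×10^5, f = 0.03390, h_f = 7.62 m ≈ 7.58 m ✓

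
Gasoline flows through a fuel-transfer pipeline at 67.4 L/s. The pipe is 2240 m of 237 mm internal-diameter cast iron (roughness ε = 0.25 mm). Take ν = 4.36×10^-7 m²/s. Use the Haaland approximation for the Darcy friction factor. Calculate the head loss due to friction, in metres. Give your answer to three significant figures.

V = 4Q/(πD²) = 4·0.0674/(π·0.237²) = 1.528 m/s
Re = VD/ν = 1.528·0.237/4.36×10^-7 = 8.30×10^5 → turbulent
ε/D = 0.25/237 = 0.00105
Haaland: f = 0.02024
h_f = f(L/D)V²/(2g) = 0.02024·(2240/0.237)·1.528²/(2·9.81) = 22.76 m

h_f ≈ 22.8 m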